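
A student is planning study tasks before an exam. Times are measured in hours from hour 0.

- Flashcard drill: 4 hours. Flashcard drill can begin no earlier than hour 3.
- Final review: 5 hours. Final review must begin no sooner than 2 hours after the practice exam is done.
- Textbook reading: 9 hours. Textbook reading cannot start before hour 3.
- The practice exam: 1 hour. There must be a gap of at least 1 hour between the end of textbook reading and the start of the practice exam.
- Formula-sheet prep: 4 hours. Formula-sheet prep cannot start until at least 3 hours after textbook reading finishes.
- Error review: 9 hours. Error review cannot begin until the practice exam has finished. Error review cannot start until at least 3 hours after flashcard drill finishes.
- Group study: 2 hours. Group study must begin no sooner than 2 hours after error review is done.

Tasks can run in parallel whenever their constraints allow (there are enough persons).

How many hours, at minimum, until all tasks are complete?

27

Flashcard drill cannot begin until its own release at hour 3. It runs from hour 3 to 3 + 4 = hour 7.
Textbook reading cannot begin until its own release at hour 3. It runs from hour 3 to 3 + 9 = hour 12.
Formula-sheet prep waits on textbook reading (finishes hour 12, plus 3-hour gap → hour 15), so it starts at hour 15 and finishes at 15 + 4 = hour 19.
The practice exam cannot begin until textbook reading (finishes hour 12, plus 1-hour gap → hour 13). It runs from hour 13 to 13 + 1 = hour 14.
Final review cannot begin until the practice exam (finishes hour 14, plus 2-hour gap → hour 16). It runs from hour 16 to 16 + 5 = hour 21.
Error review cannot start until the practice exam (finishes hour 14); flashcard drill (finishes hour 7, plus 3-hour gap → hour 10). The controlling bound is hour 14, so error review finishes at 14 + 9 = hour 23.
After error review (finishes hour 23, plus 2-hour gap → hour 25), group study can start at hour 25 and finishes at hour 27.
All tasks are finished once the last one completes. Finish times: Textbook reading at 12, Flashcard drill at 7, The practice exam at 14, Error review at 23, Group study at 27, Formula-sheet prep at 19, Final review at 21. The latest is hour 27.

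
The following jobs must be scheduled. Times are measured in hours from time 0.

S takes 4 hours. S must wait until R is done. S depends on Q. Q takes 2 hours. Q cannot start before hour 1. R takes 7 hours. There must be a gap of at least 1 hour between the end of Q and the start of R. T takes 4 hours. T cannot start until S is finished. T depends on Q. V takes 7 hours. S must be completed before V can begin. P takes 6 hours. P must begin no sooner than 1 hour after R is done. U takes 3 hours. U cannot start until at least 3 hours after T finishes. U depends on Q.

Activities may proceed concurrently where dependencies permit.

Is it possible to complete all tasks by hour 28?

Yes

Q cannot begin until its own release at hour 1. It runs from hour 1 to 1 + 2 = hour 3.
R cannot begin until Q (finishes hour 3, plus 1-hour gap → hour 4). It runs from hour 4 to 4 + 7 = hour 11.
S has to wait for R (finishes hour 11); Q (finishes hour 3). The latest of these is hour 11, so S runs hour 11 to 11 + 4 = hour 15.
After S (finishes hour 15), V can start at hour 15 and finishes at hour 22.
T has to wait for S (finishes hour 15); Q (finishes hour 3). The latest of these is hour 15, so T runs hour 15 to 15 + 4 = hour 19.
U needs all of T (finishes hour 19, plus 3-hour gap → hour 22); Q (finishes hour 3). That puts its earliest start at hour 22; it finishes at 22 + 3 = hour 25.
P waits on R (finishes hour 11, plus 1-hour gap → hour 12), so it starts at hour 12 and finishes at 12 + 6 = hour 18.
Every task is finished by hour 25, which is no later than the deadline of 28, so the schedule is feasible.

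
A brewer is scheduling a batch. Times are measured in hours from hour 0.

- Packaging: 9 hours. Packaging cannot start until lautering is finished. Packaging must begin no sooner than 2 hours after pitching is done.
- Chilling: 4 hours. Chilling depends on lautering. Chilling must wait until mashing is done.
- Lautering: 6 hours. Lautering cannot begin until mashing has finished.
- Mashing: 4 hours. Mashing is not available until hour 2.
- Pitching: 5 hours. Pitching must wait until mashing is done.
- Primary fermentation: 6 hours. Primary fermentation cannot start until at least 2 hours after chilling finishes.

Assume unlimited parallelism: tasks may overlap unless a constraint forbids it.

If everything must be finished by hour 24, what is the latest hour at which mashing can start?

Nothing follows primary fermentation; the deadline of hour 24 is its only limit. It must start by 24 − 6 = hour 18.
Since primary fermentation (must start by hour 18, minus 2-hour gap → hour 16) depends on it, chilling must finish by hour 16. Backing off its 4-hour duration gives a latest start of hour 12.
Nothing follows packaging; the deadline of hour 24 is its only limit. It must start by 24 − 9 = hour 15.
For lautering: chilling (must start by hour 12); packaging (must start by hour 15). The most restrictive is hour 12; with a 6-hour duration, lautering must start by hour 6.
Pitching has to be done before packaging (must start by hour 15, minus 2-hour gap → hour 13). That means finishing by hour 13, i.e. starting by 13 − 5 = hour 8.
Mashing has several dependents: lautering (must start by hour 6); chilling (must start by hour 12); pitching (must start by hour 8). The earliest of those limits is hour 6, so mashing must start by 6 − 4 = hour 2.

2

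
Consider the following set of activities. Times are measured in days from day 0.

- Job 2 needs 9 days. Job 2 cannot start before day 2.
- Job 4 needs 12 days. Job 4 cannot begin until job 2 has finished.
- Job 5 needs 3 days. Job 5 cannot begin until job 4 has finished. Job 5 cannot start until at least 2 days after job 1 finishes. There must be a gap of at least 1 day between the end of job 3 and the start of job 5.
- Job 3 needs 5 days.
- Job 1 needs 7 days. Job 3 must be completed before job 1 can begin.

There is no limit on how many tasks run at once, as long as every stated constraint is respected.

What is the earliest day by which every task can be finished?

26

Nothing blocks job 3, so it runs from day 0 to day 5.
Job 1 cannot begin until job 3 (finishes day 5). It runs from day 5 to 5 + 7 = day 12.
After its own release at day 2, job 2 can start at day 2 and finishes at day 11.
Job 4 cannot begin until job 2 (finishes day 11). It runs from day 11 to 11 + 12 = day 23.
Job 5 has to wait for job 4 (finishes day 23); job 1 (finishes day 12, plus 2-day gap → day 14); job 3 (finishes day 5, plus 1-day gap → day 6). The latest of these is day 23, so job 5 runs day 23 to 23 + 3 = day 26.
All tasks are finished once the last one completes. Finish times: Job 1 at 12, Job 2 at 11, Job 3 at 5, Job 4 at 23, Job 5 at 26. The latest is day 26.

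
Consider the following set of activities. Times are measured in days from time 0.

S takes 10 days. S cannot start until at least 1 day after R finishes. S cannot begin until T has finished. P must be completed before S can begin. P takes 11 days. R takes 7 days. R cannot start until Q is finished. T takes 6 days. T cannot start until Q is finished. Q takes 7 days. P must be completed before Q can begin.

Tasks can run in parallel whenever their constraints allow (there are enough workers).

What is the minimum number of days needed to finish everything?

P can start immediately at day 0; it finishes at day 11.
After P (finishes day 11), Q can start at day 11 and finishes at day 18.
T waits on Q (finishes day 18), so it starts at day 18 and finishes at 18 + 6 = day 24.
R waits on Q (finishes day 18), so it starts at day 18 and finishes at 18 + 7 = day 25.
For S: R (finishes day 25, plus 1-day gap → day 26); T (finishes day 24); P (finishes day 11). Taking the maximum gives a start of day 26, and it finishes at 26 + 10 = day 36.
All tasks are finished once the last one completes. Finish times: P at 11, Q at 18, R at 25, S at 36, T at 24. The latest is day 36.

36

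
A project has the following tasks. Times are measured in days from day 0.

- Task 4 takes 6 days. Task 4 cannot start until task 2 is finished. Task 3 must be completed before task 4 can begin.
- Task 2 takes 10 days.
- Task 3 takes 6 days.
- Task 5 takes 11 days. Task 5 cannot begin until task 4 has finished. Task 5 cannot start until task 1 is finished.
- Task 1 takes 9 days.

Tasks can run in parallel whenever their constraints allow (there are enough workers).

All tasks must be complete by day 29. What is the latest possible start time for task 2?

2

To finish by day 29, task 5 (duration 11) must start no later than day 18.
Task 4 feeds into task 5 (must start by day 18); so task 4 must finish by day 18 and therefore start by day 12.
Task 2 must finish before task 4 (must start by day 12). With a 10-day duration, task 2 must start by 12 − 10 = day 2.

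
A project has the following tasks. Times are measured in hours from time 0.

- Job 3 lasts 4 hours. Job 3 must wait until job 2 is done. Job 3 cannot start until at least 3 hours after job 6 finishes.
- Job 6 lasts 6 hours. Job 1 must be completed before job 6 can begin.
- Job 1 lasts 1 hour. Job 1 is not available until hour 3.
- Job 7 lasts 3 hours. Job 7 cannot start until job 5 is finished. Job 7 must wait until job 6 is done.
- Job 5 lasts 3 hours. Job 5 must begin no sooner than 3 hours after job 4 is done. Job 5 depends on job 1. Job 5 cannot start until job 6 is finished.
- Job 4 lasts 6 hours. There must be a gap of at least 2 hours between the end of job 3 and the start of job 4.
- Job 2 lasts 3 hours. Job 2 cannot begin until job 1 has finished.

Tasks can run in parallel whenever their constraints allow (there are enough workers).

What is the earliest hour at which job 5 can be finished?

31

Job 1 cannot begin until its own release at hour 3. It runs from hour 3 to 3 + 1 = hour 4.
Job 6 cannot begin until job 1 (finishes hour 4). It runs from hour 4 to 4 + 6 = hour 10.
Job 2 cannot begin until job 1 (finishes hour 4). It runs from hour 4 to 4 + 3 = hour 7.
Job 3 cannot start until job 2 (finishes hour 7); job 6 (finishes hour 10, plus 3-hour gap → hour 13). The controlling bound is hour 13, so job 3 finishes at 13 + 4 = hour 17.
Job 4 cannot begin until job 3 (finishes hour 17, plus 2-hour gap → hour 19). It runs from hour 19 to 19 + 6 = hour 25.
Job 5 cannot start until job 4 (finishes hour 25, plus 3-hour gap → hour 28); job 1 (finishes hour 4); job 6 (finishes hour 10). The controlling bound is hour 28, so job 5 finishes at 28 + 3 = hour 31.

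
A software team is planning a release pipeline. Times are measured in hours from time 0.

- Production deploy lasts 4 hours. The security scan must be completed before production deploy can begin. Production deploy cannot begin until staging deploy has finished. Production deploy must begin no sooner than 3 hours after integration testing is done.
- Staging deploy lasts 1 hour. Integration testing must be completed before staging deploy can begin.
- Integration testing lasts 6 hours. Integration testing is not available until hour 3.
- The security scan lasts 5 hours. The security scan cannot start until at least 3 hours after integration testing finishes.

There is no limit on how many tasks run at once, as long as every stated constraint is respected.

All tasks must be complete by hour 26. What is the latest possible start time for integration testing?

8

Production deploy must finish by hour 26; it takes 4 hours, so it must start by 26 − 4 = hour 22.
Since production deploy (must start by hour 22) depends on it, the security scan must finish by hour 22. Backing off its 5-hour duration gives a latest start of hour 17.
Staging deploy feeds into production deploy (must start by hour 22); so staging deploy must finish by hour 22 and therefore start by hour 21.
Integration testing has several dependents: the security scan (must start by hour 17, minus 3-hour gap → hour 14); staging deploy (must start by hour 21); production deploy (must start by hour 22, minus 3-hour gap → hour 19). The earliest of those limits is hour 14, so integration testing must start by 14 − 6 = hour 8.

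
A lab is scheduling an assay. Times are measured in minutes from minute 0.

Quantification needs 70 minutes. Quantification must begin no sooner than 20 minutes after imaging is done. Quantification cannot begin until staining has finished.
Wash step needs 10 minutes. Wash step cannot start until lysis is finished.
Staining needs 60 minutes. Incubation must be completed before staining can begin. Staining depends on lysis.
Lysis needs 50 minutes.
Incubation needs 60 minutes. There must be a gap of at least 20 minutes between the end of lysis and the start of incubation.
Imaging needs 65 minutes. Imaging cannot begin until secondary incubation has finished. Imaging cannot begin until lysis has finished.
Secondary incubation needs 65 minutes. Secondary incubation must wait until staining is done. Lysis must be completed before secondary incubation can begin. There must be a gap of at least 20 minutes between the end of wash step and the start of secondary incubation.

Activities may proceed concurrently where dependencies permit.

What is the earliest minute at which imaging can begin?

255

Lysis can start immediately at minute 0; it finishes at minute 50.
After lysis (finishes minute 50), wash step can start at minute 50 and finishes at minute 60.
Incubation waits on lysis (finishes minute 50, plus 20-minute gap → minute 70), so it starts at minute 70 and finishes at 70 + 60 = minute 130.
For staining: incubation (finishes minute 130); lysis (finishes minute 50). Taking the maximum gives a start of minute 130, and it finishes at 130 + 60 = minute 190.
Secondary incubation cannot start until staining (finishes minute 190); lysis (finishes minute 50); wash step (finishes minute 60, plus 20-minute gap → minute 80). The controlling bound is minute 190, so secondary incubation finishes at 190 + 65 = minute 255.
Imaging waits on secondary incubation (finishes minute 255); lysis (finishes minute 50). The latest of these is minute 255, which is the earliest imaging can start.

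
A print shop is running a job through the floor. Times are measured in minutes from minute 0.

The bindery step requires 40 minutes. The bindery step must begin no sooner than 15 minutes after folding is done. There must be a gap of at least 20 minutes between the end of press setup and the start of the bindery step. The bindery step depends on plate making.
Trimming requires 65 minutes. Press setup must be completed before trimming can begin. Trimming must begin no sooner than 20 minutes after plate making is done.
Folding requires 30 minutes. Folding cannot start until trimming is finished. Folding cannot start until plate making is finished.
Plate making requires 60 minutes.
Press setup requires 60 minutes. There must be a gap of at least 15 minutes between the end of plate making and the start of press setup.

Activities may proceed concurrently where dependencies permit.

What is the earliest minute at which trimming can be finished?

200

Plate making has no prerequisites, so it starts at minute 0 and finishes at minute 60.
Press setup waits on plate making (finishes minute 60, plus 15-minute gap → minute 75), so it starts at minute 75 and finishes at 75 + 60 = minute 135.
For trimming: press setup (finishes minute 135); plate making (finishes minute 60, plus 20-minute gap → minute 80). Taking the maximum gives a start of minute 135, and it finishes at 135 + 65 = minute 200.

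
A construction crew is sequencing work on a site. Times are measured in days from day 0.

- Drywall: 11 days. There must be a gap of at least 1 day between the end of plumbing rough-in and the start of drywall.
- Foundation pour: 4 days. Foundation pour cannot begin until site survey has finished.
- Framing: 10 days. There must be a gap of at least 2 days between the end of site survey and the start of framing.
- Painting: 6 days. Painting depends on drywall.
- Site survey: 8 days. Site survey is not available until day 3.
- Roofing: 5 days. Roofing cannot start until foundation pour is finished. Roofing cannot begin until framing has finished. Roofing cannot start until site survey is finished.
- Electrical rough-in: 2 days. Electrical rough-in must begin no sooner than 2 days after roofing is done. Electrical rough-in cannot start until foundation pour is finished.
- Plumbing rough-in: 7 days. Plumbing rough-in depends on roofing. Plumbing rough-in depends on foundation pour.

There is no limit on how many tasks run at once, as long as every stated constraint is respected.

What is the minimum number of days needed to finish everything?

After its own release at day 3, site survey can start at day 3 and finishes at day 11.
After site survey (finishes day 11, plus 2-day gap → day 13), framing can start at day 13 and finishes at day 23.
After site survey (finishes day 11), foundation pour can start at day 11 and finishes at day 15.
Roofing cannot start until foundation pour (finishes day 15); framing (finishes day 23); site survey (finishes day 11). The controlling bound is day 23, so roofing finishes at 23 + 5 = day 28.
Electrical rough-in cannot start until roofing (finishes day 28, plus 2-day gap → day 30); foundation pour (finishes day 15). The controlling bound is day 30, so electrical rough-in finishes at 30 + 2 = day 32.
Plumbing rough-in needs all of roofing (finishes day 28); foundation pour (finishes day 15). That puts its earliest start at day 28; it finishes at 28 + 7 = day 35.
Drywall cannot begin until plumbing rough-in (finishes day 35, plus 1-day gap → day 36). It runs from day 36 to 36 + 11 = day 47.
Painting cannot begin until drywall (finishes day 47). It runs from day 47 to 47 + 6 = day 53.
All tasks are finished once the last one completes. Finish times: Site survey at 11, Foundation pour at 15, Framing at 23, Roofing at 28, Plumbing rough-in at 35, Electrical rough-in at 32, Drywall at 47, Painting at 53. The latest is day 53.

53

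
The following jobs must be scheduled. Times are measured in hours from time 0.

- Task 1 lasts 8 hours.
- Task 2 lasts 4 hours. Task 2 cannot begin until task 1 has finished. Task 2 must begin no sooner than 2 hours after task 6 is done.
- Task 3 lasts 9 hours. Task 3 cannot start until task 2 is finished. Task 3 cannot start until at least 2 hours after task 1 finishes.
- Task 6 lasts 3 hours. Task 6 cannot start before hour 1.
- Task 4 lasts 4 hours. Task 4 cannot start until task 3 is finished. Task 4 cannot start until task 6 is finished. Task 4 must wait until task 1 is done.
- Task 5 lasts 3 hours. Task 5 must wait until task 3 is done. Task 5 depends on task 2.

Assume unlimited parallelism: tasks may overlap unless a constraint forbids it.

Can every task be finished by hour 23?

Task 6 waits on its own release at hour 1, so it starts at hour 1 and finishes at 1 + 3 = hour 4.
Task 1 has no prerequisites, so it starts at hour 0 and finishes at hour 8.
For task 2: task 1 (finishes hour 8); task 6 (finishes hour 4, plus 2-hour gap → hour 6). Taking the maximum gives a start of hour 8, and it finishes at 8 + 4 = hour 12.
Task 3 cannot start until task 2 (finishes hour 12); task 1 (finishes hour 8, plus 2-hour gap → hour 10). The controlling bound is hour 12, so task 3 finishes at 12 + 9 = hour 21.
Task 5 needs all of task 3 (finishes hour 21); task 2 (finishes hour 12). That puts its earliest start at hour 21; it finishes at 21 + 3 = hour 24.
Task 4 has to wait for task 3 (finishes hour 21); task 6 (finishes hour 4); task 1 (finishes hour 8). The latest of these is hour 21, so task 4 runs hour 21 to 21 + 4 = hour 25.
The earliest everything can be done is hour 25, which is after the deadline of 23, so it is not possible.

No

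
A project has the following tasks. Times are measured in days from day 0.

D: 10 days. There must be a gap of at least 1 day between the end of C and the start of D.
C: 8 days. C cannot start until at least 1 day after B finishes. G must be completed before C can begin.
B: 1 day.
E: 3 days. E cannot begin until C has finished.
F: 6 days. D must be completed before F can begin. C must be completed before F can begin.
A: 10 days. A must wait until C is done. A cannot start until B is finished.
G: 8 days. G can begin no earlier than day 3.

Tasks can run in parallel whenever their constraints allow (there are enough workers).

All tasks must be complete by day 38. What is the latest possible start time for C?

13

A has no dependents, so it just needs to finish by day 38. Starting by 38 − 10 = day 28 achieves that.
F has no dependents, so it just needs to finish by day 38. Starting by 38 − 6 = day 32 achieves that.
D has to be done before F (must start by day 32). That means finishing by day 32, i.e. starting by 32 − 10 = day 22.
To finish by day 38, E (duration 3) must start no later than day 35.
C has several dependents: A (must start by day 28); D (must start by day 22, minus 1-day gap → day 21); E (must start by day 35); F (must start by day 32). The earliest of those limits is day 21, so C must start by 21 − 8 = day 13.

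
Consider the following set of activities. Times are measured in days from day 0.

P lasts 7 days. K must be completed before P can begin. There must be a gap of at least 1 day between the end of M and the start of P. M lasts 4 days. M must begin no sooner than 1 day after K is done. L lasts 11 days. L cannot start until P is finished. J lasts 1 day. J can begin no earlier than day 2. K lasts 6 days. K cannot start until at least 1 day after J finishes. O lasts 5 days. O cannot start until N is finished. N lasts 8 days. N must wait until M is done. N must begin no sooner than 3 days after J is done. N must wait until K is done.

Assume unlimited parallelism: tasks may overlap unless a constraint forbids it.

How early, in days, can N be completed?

J cannot begin until its own release at day 2. It runs from day 2 to 2 + 1 = day 3.
K waits on J (finishes day 3, plus 1-day gap → day 4), so it starts at day 4 and finishes at 4 + 6 = day 10.
M cannot begin until K (finishes day 10, plus 1-day gap → day 11). It runs from day 11 to 11 + 4 = day 15.
N has to wait for M (finishes day 15); J (finishes day 3, plus 3-day gap → day 6); K (finishes day 10). The latest of these is day 15, so N runs day 15 to 15 + 8 = day 23.

23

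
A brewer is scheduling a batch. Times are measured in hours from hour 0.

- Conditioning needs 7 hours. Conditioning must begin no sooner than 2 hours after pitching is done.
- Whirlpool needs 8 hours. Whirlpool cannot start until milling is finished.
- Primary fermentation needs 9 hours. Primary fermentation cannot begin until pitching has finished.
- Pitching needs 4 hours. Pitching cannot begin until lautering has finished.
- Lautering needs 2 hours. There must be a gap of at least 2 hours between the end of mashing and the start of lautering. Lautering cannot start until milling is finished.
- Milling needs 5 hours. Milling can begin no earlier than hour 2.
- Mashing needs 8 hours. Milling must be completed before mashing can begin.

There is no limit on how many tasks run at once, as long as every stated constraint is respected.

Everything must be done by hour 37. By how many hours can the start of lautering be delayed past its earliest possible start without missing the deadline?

Milling cannot begin until its own release at hour 2. It runs from hour 2 to 2 + 5 = hour 7.
Mashing cannot begin until milling (finishes hour 7). It runs from hour 7 to 7 + 8 = hour 15.
Lautering has to wait for mashing (finishes hour 15, plus 2-hour gap → hour 17); milling (finishes hour 7). The latest of these is hour 17, so lautering runs hour 17 to 17 + 2 = hour 19.

Working backward from the deadline:
Nothing follows primary fermentation; the deadline of hour 37 is its only limit. It must start by 37 − 9 = hour 28.
Conditioning has no dependents, so it just needs to finish by hour 37. Starting by 37 − 7 = hour 30 achieves that.
Pitching must finish in time for primary fermentation (must start by hour 28); conditioning (must start by hour 30, minus 2-hour gap → hour 28). The tightest is hour 28, so pitching must start by 28 − 4 = hour 24.
Lautering feeds into pitching (must start by hour 24); so lautering must finish by hour 24 and therefore start by hour 22.
So lautering can start as early as hour 17 and as late as hour 22, giving 22 − 17 = 5 hours of slack.

5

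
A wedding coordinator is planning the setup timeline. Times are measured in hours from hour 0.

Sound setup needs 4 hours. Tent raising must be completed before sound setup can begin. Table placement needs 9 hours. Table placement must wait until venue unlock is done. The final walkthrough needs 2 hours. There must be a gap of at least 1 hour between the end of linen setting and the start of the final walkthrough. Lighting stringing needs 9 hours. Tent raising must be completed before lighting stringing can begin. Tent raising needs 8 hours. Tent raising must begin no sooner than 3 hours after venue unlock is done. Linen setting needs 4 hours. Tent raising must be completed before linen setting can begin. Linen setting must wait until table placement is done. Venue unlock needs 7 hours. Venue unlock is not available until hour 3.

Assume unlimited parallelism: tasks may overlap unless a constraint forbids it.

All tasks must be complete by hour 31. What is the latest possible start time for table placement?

15

To finish by hour 31, the final walkthrough (duration 2) must start no later than hour 29.
Linen setting must finish before the final walkthrough (must start by hour 29, minus 1-hour gap → hour 28). With a 4-hour duration, linen setting must start by 28 − 4 = hour 24.
Since linen setting (must start by hour 24) depends on it, table placement must finish by hour 24. Backing off its 9-hour duration gives a latest start of hour 15.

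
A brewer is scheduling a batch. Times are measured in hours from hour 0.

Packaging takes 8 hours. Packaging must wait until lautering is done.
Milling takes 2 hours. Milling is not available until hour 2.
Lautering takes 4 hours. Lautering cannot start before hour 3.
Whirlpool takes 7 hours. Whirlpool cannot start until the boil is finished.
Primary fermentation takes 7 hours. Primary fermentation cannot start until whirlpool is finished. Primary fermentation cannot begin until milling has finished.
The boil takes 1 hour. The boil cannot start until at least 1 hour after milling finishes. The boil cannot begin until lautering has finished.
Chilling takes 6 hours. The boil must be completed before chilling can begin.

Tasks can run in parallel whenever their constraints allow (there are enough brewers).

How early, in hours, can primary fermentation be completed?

22

Lautering cannot begin until its own release at hour 3. It runs from hour 3 to 3 + 4 = hour 7.
After its own release at hour 2, milling can start at hour 2 and finishes at hour 4.
The boil cannot start until milling (finishes hour 4, plus 1-hour gap → hour 5); lautering (finishes hour 7). The controlling bound is hour 7, so the boil finishes at 7 + 1 = hour 8.
After the boil (finishes hour 8), whirlpool can start at hour 8 and finishes at hour 15.
Primary fermentation cannot start until whirlpool (finishes hour 15); milling (finishes hour 4). The controlling bound is hour 15, so primary fermentation finishes at 15 + 7 = hour 22.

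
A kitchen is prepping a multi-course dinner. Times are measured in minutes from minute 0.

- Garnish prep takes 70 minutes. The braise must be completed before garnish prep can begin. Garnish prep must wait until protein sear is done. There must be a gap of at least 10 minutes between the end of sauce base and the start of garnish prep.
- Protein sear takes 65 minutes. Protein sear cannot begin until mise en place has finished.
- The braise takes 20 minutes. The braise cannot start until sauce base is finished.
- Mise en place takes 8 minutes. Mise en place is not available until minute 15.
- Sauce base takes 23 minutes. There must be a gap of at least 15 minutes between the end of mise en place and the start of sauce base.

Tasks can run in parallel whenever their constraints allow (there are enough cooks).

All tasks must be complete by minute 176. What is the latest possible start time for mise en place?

Garnish prep must finish by minute 176; it takes 70 minutes, so it must start by 176 − 70 = minute 106.
The braise must finish before garnish prep (must start by minute 106). With a 20-minute duration, the braise must start by 106 − 20 = minute 86.
For sauce base: the braise (must start by minute 86); garnish prep (must start by minute 106, minus 10-minute gap → minute 96). The most restrictive is minute 86; with a 23-minute duration, sauce base must start by minute 63.
Protein sear has to be done before garnish prep (must start by minute 106). That means finishing by minute 106, i.e. starting by 106 − 65 = minute 41.
Mise en place has several dependents: sauce base (must start by minute 63, minus 15-minute gap → minute 48); protein sear (must start by minute 41). The earliest of those limits is minute 41, so mise en place must start by 41 − 8 = minute 33.

33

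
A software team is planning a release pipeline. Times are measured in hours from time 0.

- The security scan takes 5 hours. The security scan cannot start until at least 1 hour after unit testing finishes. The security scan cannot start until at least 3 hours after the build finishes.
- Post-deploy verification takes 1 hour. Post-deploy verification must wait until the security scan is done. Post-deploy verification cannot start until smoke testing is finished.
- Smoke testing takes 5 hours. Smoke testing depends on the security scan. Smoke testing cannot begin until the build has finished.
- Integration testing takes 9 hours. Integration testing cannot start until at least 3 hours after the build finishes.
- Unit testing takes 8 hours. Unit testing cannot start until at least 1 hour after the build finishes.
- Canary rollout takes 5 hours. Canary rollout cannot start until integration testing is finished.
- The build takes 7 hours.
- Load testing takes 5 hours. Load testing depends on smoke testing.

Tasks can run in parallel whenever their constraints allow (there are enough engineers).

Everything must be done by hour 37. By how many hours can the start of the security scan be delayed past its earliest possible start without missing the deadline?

5

Nothing blocks the build, so it runs from hour 0 to hour 7.
After the build (finishes hour 7, plus 1-hour gap → hour 8), unit testing can start at hour 8 and finishes at hour 16.
The security scan has to wait for unit testing (finishes hour 16, plus 1-hour gap → hour 17); the build (finishes hour 7, plus 3-hour gap → hour 10). The latest of these is hour 17, so the security scan runs hour 17 to 17 + 5 = hour 22.

Working backward from the deadline:
Load testing must finish by hour 37; it takes 5 hours, so it must start by 37 − 5 = hour 32.
Nothing follows post-deploy verification; the deadline of hour 37 is its only limit. It must start by 37 − 1 = hour 36.
Smoke testing has several dependents: load testing (must start by hour 32); post-deploy verification (must start by hour 36). The earliest of those limits is hour 32, so smoke testing must start by 32 − 5 = hour 27.
For the security scan: smoke testing (must start by hour 27); post-deploy verification (must start by hour 36). The most restrictive is hour 27; with a 5-hour duration, the security scan must start by hour 22.
So the security scan can start as early as hour 17 and as late as hour 22, giving 22 − 17 = 5 hours of slack.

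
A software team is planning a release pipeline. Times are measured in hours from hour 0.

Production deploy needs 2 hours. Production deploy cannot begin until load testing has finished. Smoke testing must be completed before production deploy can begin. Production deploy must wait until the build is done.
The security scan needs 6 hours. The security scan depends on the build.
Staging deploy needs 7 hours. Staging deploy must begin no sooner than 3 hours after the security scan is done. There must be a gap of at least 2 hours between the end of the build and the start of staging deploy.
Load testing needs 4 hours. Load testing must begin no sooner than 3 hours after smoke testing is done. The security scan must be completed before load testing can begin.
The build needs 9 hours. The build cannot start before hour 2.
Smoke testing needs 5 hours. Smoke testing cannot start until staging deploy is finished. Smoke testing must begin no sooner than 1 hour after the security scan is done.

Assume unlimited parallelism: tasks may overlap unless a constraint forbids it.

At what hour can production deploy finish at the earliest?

After its own release at hour 2, the build can start at hour 2 and finishes at hour 11.
After the build (finishes hour 11), the security scan can start at hour 11 and finishes at hour 17.
Staging deploy has to wait for the security scan (finishes hour 17, plus 3-hour gap → hour 20); the build (finishes hour 11, plus 2-hour gap → hour 13). The latest of these is hour 20, so staging deploy runs hour 20 to 20 + 7 = hour 27.
Smoke testing cannot start until staging deploy (finishes hour 27); the security scan (finishes hour 17, plus 1-hour gap → hour 18). The controlling bound is hour 27, so smoke testing finishes at 27 + 5 = hour 32.
Load testing needs all of smoke testing (finishes hour 32, plus 3-hour gap → hour 35); the security scan (finishes hour 17). That puts its earliest start at hour 35; it finishes at 35 + 4 = hour 39.
For production deploy: load testing (finishes hour 39); smoke testing (finishes hour 32); the build (finishes hour 11). Taking the maximum gives a start of hour 39, and it finishes at 39 + 2 = hour 41.

41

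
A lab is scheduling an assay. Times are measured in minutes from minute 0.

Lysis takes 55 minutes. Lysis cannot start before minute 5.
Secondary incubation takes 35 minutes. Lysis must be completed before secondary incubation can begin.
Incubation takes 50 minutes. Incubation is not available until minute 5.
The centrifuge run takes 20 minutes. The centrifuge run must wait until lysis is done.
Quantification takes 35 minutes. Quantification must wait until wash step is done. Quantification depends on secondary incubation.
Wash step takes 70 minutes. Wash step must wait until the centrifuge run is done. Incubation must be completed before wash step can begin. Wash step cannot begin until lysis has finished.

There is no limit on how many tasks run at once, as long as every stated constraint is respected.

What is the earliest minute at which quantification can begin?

150

Incubation cannot begin until its own release at minute 5. It runs from minute 5 to 5 + 50 = minute 55.
After its own release at minute 5, lysis can start at minute 5 and finishes at minute 60.
After lysis (finishes minute 60), secondary incubation can start at minute 60 and finishes at minute 95.
The centrifuge run cannot begin until lysis (finishes minute 60). It runs from minute 60 to 60 + 20 = minute 80.
Wash step cannot start until the centrifuge run (finishes minute 80); incubation (finishes minute 55); lysis (finishes minute 60). The controlling bound is minute 80, so wash step finishes at 80 + 70 = minute 150.
Quantification waits on wash step (finishes minute 150); secondary incubation (finishes minute 95). The latest of these is minute 150, which is the earliest quantification can start.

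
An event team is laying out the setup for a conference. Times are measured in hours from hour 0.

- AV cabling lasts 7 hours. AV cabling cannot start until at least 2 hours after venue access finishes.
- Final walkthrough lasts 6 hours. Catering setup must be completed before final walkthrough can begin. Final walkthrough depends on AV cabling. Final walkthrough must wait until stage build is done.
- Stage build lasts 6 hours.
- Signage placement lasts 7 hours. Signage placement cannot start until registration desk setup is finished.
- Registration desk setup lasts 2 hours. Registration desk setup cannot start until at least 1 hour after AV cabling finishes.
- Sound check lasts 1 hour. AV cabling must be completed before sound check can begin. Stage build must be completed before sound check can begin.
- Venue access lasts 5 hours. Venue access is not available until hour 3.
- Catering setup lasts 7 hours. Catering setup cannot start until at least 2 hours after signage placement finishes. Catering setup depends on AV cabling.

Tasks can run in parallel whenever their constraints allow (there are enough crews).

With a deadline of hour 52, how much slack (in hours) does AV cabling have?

After its own release at hour 3, venue access can start at hour 3 and finishes at hour 8.
AV cabling cannot begin until venue access (finishes hour 8, plus 2-hour gap → hour 10). It runs from hour 10 to 10 + 7 = hour 17.

Working backward from the deadline:
To finish by hour 52, final walkthrough (duration 6) must start no later than hour 46.
Catering setup must finish before final walkthrough (must start by hour 46). With a 7-hour duration, catering setup must start by 46 − 7 = hour 39.
Signage placement must finish before catering setup (must start by hour 39, minus 2-hour gap → hour 37). With a 7-hour duration, signage placement must start by 37 − 7 = hour 30.
Since signage placement (must start by hour 30) depends on it, registration desk setup must finish by hour 30. Backing off its 2-hour duration gives a latest start of hour 28.
To finish by hour 52, sound check (duration 1) must start no later than hour 51.
AV cabling has several dependents: registration desk setup (must start by hour 28, minus 1-hour gap → hour 27); catering setup (must start by hour 39); sound check (must start by hour 51); final walkthrough (must start by hour 46). The earliest of those limits is hour 27, so AV cabling must start by 27 − 7 = hour 20.
So AV cabling can start as early as hour 10 and as late as hour 20, giving 20 − 10 = 10 hours of slack.

10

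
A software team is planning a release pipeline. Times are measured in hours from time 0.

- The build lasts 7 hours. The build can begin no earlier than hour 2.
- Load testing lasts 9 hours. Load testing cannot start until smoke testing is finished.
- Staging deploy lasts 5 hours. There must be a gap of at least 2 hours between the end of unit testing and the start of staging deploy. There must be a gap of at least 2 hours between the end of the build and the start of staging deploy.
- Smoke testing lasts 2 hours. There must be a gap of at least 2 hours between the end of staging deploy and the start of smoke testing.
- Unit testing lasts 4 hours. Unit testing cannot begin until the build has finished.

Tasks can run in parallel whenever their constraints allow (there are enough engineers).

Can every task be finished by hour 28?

The build cannot begin until its own release at hour 2. It runs from hour 2 to 2 + 7 = hour 9.
Unit testing cannot begin until the build (finishes hour 9). It runs from hour 9 to 9 + 4 = hour 13.
Staging deploy needs all of unit testing (finishes hour 13, plus 2-hour gap → hour 15); the build (finishes hour 9, plus 2-hour gap → hour 11). That puts its earliest start at hour 15; it finishes at 15 + 5 = hour 20.
Smoke testing cannot begin until staging deploy (finishes hour 20, plus 2-hour gap → hour 22). It runs from hour 22 to 22 + 2 = hour 24.
After smoke testing (finishes hour 24), load testing can start at hour 24 and finishes at hour 33.
The earliest everything can be done is hour 33, which is after the deadline of 28, so it is not possible.

No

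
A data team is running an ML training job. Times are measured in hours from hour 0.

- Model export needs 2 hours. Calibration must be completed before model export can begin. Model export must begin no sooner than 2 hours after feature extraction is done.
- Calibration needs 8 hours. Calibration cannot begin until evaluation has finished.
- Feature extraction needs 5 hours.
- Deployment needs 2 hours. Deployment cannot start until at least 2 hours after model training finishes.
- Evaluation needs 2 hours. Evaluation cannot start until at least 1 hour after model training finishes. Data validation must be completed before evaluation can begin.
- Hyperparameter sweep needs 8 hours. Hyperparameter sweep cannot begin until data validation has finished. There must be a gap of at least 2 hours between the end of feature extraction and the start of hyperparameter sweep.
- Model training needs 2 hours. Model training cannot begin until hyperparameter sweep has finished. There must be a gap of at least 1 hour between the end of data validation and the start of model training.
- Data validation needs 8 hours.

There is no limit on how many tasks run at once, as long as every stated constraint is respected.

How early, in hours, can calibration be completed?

29

Feature extraction has no prerequisites, so it starts at hour 0 and finishes at hour 5.
Data validation has no prerequisites, so it starts at hour 0 and finishes at hour 8.
Hyperparameter sweep has to wait for data validation (finishes hour 8); feature extraction (finishes hour 5, plus 2-hour gap → hour 7). The latest of these is hour 8, so hyperparameter sweep runs hour 8 to 8 + 8 = hour 16.
For model training: hyperparameter sweep (finishes hour 16); data validation (finishes hour 8, plus 1-hour gap → hour 9). Taking the maximum gives a start of hour 16, and it finishes at 16 + 2 = hour 18.
Evaluation needs all of model training (finishes hour 18, plus 1-hour gap → hour 19); data validation (finishes hour 8). That puts its earliest start at hour 19; it finishes at 19 + 2 = hour 21.
Calibration cannot begin until evaluation (finishes hour 21). It runs from hour 21 to 21 + 8 = hour 29.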